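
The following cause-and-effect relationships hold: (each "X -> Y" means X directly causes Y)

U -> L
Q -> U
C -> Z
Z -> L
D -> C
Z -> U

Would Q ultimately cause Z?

Q leads to U, L; Z is not among them.

No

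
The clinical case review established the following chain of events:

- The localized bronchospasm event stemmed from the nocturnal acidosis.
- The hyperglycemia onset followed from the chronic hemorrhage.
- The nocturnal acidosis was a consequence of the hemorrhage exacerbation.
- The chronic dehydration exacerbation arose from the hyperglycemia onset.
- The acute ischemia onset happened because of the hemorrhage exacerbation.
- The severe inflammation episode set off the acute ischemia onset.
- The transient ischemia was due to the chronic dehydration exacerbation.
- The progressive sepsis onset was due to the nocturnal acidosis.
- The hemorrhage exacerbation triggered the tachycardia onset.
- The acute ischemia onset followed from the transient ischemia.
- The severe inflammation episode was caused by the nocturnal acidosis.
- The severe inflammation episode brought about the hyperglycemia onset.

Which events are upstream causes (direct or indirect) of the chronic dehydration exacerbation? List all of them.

the chronic hemorrhage, the hemorrhage exacerbation, the hyperglycemia onset, the nocturnal acidosis, the severe inflammation episode

Immediate cause of the chronic dehydration exacerbation: the hyperglycemia onset.
Further upstream: the hemorrhage exacerbation, the nocturnal acidosis, the severe inflammation episode, the chronic hemorrhage.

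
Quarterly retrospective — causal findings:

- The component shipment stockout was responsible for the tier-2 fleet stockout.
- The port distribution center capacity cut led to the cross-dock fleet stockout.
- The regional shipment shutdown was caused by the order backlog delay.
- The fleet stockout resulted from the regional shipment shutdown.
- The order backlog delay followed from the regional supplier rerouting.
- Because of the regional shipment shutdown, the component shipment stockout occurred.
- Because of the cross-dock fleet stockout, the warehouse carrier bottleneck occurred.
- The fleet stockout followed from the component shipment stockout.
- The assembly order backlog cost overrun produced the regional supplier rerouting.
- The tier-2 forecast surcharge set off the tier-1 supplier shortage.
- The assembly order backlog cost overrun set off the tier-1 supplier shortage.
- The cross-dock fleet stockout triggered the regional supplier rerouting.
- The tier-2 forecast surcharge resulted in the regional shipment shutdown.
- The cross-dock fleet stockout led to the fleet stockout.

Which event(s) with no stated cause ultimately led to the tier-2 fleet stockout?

Tracing upstream from the tier-2 fleet stockout: the tier-2 fleet stockout ← the component shipment stockout ← the regional shipment shutdown ← the tier-2 forecast surcharge.
A separate upstream branch: the tier-2 fleet stockout ← the component shipment stockout ← the regional shipment shutdown ← the order backlog delay ← the regional supplier rerouting ← the cross-dock fleet stockout ← the port distribution center capacity cut.
A separate upstream branch: the tier-2 fleet stockout ← the component shipment stockout ← the regional shipment shutdown ← the order backlog delay ← the regional supplier rerouting ← the assembly order backlog cost overrun.
Each of those chain origins has no stated cause.

the assembly order backlog cost overrun, the port distribution center capacity cut, the tier-2 forecast surcharge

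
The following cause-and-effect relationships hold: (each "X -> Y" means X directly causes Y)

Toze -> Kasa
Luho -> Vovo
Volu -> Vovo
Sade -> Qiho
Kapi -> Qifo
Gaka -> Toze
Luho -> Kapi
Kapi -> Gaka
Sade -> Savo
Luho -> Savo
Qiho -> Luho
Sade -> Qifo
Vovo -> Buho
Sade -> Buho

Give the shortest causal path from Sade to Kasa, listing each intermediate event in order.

Sade → Qiho → Luho → Kapi → Gaka → Toze → Kasa

Sade → Qiho
Qiho → Luho
Luho → Kapi
Kapi → Gaka
Gaka → Toze
Toze → Kasa
Length: 6 steps.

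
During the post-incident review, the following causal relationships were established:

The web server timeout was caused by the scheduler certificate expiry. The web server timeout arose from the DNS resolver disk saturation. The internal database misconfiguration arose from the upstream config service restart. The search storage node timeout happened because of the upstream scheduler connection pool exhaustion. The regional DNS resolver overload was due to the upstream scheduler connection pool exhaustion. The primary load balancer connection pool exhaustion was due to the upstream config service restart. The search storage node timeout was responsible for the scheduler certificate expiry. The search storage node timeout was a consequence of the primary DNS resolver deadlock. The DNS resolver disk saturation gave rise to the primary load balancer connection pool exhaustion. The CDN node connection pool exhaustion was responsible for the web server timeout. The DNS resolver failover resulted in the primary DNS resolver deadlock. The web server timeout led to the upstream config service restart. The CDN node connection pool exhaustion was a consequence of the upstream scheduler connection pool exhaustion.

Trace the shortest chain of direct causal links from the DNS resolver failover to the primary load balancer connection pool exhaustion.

the DNS resolver failover → the primary DNS resolver deadlock → the search storage node timeout → the scheduler certificate expiry → the web server timeout → the upstream config service restart → the primary load balancer connection pool exhaustion

the DNS resolver failover → the primary DNS resolver deadlock
the primary DNS resolver deadlock → the search storage node timeout
the search storage node timeout → the scheduler certificate expiry
the scheduler certificate expiry → the web server timeout
the web server timeout → the upstream config service restart
the upstream config service restart → the primary load balancer connection pool exhaustion
Length: 6 steps.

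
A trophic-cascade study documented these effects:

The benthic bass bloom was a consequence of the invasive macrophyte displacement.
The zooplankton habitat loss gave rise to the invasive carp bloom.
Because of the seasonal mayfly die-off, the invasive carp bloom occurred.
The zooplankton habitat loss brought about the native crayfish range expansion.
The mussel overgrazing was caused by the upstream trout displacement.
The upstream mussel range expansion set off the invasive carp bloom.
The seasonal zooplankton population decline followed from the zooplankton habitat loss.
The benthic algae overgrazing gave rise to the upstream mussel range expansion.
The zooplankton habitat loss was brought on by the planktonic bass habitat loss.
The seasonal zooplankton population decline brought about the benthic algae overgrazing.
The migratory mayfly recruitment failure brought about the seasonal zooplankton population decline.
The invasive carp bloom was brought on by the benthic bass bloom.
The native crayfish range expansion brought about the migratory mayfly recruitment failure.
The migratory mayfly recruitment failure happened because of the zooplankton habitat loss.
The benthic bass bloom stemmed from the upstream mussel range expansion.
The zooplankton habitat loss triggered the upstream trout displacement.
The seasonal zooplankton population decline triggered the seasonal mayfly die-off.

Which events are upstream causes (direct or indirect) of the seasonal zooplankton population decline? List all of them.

the migratory mayfly recruitment failure, the native crayfish range expansion, the planktonic bass habitat loss, the zooplankton habitat loss

Immediate causes of the seasonal zooplankton population decline: the zooplankton habitat loss, the migratory mayfly recruitment failure.
Further upstream: the planktonic bass habitat loss, the native crayfish range expansion.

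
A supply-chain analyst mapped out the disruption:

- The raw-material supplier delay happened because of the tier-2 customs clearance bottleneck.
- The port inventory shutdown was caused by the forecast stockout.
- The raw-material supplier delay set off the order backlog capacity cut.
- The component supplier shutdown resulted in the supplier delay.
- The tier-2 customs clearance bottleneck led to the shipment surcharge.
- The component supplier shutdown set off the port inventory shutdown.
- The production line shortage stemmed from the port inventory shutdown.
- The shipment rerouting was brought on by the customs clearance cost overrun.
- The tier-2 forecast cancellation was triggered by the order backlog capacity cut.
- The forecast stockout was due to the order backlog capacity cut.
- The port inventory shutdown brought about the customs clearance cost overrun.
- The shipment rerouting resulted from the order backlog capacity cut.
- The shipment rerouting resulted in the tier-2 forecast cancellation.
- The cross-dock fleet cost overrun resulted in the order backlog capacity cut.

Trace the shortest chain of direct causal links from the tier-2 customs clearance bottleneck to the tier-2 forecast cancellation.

the tier-2 customs clearance bottleneck → the raw-material supplier delay
the raw-material supplier delay → the order backlog capacity cut
the order backlog capacity cut → the tier-2 forecast cancellation
Length: 3 steps.

the tier-2 customs clearance bottleneck → the raw-material supplier delay → the order backlog capacity cut → the tier-2 forecast cancellation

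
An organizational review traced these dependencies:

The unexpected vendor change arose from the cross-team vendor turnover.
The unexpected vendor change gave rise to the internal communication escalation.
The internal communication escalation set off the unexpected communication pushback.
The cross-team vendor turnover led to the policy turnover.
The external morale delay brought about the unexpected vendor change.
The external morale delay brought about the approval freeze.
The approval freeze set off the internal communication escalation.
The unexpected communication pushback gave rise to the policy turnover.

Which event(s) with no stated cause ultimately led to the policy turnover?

the cross-team vendor turnover, the external morale delay

Tracing upstream from the policy turnover: the policy turnover ← the unexpected communication pushback ← the internal communication escalation ← the approval freeze ← the external morale delay.
A separate upstream branch: the policy turnover ← the cross-team vendor turnover.
Each of those chain origins has no stated cause.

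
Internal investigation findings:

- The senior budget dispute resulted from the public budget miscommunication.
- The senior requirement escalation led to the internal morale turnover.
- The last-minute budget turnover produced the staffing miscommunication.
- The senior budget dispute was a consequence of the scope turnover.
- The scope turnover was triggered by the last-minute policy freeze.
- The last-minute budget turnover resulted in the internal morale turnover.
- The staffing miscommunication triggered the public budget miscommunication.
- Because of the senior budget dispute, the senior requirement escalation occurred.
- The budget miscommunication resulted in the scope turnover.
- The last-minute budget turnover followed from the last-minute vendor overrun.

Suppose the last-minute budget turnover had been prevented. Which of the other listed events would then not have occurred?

Downstream of the last-minute budget turnover: the staffing miscommunication, the public budget miscommunication, the senior budget dispute, the senior requirement escalation, the internal morale turnover.
Of those, still caused via another path: the senior budget dispute, the senior requirement escalation, the internal morale turnover.
The remainder have no surviving cause.

the public budget miscommunication, the staffing miscommunication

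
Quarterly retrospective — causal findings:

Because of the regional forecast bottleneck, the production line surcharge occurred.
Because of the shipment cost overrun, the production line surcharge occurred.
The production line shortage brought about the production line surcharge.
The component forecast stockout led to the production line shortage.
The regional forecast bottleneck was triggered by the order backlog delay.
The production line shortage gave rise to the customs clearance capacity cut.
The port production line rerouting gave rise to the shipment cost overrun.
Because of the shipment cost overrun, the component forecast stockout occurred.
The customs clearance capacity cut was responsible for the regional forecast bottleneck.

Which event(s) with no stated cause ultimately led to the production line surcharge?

Tracing upstream from the production line surcharge: the production line surcharge ← the shipment cost overrun ← the port production line rerouting.
A separate upstream branch: the production line surcharge ← the regional forecast bottleneck ← the order backlog delay.
Each of those chain origins has no stated cause.

the order backlog delay, the port production line rerouting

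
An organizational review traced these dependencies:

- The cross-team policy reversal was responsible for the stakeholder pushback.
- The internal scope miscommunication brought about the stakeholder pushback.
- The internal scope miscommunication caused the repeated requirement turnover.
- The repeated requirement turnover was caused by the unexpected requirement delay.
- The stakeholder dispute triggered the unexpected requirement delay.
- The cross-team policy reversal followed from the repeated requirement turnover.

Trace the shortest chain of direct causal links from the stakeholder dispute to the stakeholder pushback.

the stakeholder dispute → the unexpected requirement delay
the unexpected requirement delay → the repeated requirement turnover
the repeated requirement turnover → the cross-team policy reversal
the cross-team policy reversal → the stakeholder pushback
Length: 4 steps.

the stakeholder dispute → the unexpected requirement delay → the repeated requirement turnover → the cross-team policy reversal → the stakeholder pushback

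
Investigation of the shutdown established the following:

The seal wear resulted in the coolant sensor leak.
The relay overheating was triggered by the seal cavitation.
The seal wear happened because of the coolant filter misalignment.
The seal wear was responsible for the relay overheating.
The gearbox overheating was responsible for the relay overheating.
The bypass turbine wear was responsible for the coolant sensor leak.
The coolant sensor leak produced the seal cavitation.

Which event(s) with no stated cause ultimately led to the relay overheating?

the bypass turbine wear, the coolant filter misalignment, the gearbox overheating

Tracing upstream from the relay overheating: the relay overheating ← the seal wear ← the coolant filter misalignment.
A separate upstream branch: the relay overheating ← the gearbox overheating.
A separate upstream branch: the relay overheating ← the seal cavitation ← the coolant sensor leak ← the bypass turbine wear.
Each of those chain origins has no stated cause.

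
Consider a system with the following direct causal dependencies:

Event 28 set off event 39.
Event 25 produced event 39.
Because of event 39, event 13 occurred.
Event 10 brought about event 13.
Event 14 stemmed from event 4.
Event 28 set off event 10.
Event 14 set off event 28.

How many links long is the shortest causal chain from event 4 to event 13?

4

Shortest chain: event 4 → event 14 → event 28 → event 39 → event 13.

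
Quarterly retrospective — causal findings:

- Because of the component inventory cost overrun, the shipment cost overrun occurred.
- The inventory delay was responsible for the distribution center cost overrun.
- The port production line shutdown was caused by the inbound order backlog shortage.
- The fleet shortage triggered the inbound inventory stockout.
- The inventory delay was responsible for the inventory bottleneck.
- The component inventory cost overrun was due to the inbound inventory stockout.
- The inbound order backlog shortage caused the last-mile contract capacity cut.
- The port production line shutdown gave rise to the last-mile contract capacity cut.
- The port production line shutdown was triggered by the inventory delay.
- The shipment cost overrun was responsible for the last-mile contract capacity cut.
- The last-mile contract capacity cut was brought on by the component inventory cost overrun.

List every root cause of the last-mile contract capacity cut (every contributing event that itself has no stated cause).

Tracing upstream from the last-mile contract capacity cut: the last-mile contract capacity cut ← the component inventory cost overrun ← the inbound inventory stockout ← the fleet shortage.
A separate upstream branch: the last-mile contract capacity cut ← the port production line shutdown ← the inventory delay.
A separate upstream branch: the last-mile contract capacity cut ← the inbound order backlog shortage.
Each of those chain origins has no stated cause.

the fleet shortage, the inbound order backlog shortage, the inventory delay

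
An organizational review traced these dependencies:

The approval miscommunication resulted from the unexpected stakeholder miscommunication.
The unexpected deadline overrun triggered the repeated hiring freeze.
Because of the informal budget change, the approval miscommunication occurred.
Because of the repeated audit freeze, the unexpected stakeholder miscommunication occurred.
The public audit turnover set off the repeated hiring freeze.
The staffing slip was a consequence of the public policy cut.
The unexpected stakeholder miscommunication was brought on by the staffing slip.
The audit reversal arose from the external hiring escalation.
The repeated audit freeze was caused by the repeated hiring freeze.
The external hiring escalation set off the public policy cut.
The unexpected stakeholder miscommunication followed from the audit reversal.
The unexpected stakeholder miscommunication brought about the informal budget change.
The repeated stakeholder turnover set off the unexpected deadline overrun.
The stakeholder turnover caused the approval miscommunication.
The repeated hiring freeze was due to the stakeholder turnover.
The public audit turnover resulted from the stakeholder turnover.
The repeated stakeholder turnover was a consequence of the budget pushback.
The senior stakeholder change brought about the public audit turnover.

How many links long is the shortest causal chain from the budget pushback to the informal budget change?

6

Shortest chain: the budget pushback → the repeated stakeholder turnover → the unexpected deadline overrun → the repeated hiring freeze → the repeated audit freeze → the unexpected stakeholder miscommunication → the informal budget change.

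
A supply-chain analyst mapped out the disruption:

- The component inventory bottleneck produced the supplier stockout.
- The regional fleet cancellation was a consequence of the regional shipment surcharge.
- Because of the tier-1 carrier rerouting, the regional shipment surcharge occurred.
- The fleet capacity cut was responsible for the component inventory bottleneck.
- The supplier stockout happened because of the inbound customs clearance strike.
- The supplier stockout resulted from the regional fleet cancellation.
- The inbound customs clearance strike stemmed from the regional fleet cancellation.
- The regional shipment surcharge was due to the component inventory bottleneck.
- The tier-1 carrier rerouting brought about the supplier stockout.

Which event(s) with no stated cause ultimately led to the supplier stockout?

the fleet capacity cut, the tier-1 carrier rerouting

Tracing upstream from the supplier stockout: the supplier stockout ← the tier-1 carrier rerouting.
A separate upstream branch: the supplier stockout ← the component inventory bottleneck ← the fleet capacity cut.
Each of those chain origins has no stated cause.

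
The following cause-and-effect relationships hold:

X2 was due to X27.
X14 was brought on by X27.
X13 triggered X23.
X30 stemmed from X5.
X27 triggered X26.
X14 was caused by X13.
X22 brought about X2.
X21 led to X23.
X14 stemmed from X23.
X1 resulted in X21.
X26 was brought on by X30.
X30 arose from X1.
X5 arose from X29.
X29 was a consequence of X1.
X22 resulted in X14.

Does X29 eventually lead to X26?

Yes

There is a causal chain: X29 → X5 → X30 → X26.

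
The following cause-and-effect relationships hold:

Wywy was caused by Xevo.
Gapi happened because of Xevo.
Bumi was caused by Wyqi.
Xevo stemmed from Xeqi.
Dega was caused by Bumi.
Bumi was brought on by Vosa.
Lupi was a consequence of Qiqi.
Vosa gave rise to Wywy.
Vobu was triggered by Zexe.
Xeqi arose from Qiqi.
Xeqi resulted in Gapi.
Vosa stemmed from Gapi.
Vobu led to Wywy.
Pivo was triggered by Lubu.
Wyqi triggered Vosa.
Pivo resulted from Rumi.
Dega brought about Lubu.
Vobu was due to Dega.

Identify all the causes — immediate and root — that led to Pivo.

Immediate causes of Pivo: Rumi, Lubu.
Further upstream: Qiqi, Xeqi, Xevo, Wyqi, Gapi, Vosa, Bumi, Dega.

Bumi, Dega, Gapi, Lubu, Qiqi, Rumi, Vosa, Wyqi, Xeqi, Xevo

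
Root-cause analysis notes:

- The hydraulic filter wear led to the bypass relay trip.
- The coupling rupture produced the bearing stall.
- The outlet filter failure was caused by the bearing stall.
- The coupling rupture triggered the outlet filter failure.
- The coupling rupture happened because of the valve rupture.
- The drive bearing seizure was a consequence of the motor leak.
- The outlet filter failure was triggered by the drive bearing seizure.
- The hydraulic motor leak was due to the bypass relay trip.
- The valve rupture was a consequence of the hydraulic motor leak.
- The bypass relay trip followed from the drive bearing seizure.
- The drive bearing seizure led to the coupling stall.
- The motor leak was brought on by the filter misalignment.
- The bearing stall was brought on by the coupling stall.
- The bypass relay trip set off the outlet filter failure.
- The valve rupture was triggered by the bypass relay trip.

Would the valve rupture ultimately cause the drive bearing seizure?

No

The valve rupture leads to the coupling rupture, the bearing stall, the outlet filter failure; the drive bearing seizure is not among them.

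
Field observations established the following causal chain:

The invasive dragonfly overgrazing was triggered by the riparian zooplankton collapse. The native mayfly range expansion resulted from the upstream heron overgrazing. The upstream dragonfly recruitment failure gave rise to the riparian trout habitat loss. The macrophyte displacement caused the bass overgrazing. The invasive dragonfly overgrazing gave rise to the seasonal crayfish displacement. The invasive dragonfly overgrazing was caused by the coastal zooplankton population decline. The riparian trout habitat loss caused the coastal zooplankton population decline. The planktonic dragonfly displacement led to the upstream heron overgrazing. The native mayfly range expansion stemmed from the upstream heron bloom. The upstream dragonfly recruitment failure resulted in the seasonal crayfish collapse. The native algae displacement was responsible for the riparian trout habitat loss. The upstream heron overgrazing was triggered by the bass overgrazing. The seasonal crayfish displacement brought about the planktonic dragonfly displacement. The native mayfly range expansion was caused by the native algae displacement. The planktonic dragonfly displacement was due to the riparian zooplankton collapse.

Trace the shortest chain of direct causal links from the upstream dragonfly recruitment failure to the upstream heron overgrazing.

the upstream dragonfly recruitment failure → the riparian trout habitat loss
the riparian trout habitat loss → the coastal zooplankton population decline
the coastal zooplankton population decline → the invasive dragonfly overgrazing
the invasive dragonfly overgrazing → the seasonal crayfish displacement
the seasonal crayfish displacement → the planktonic dragonfly displacement
the planktonic dragonfly displacement → the upstream heron overgrazing
Length: 6 steps.

the upstream dragonfly recruitment failure → the riparian trout habitat loss → the coastal zooplankton population decline → the invasive dragonfly overgrazing → the seasonal crayfish displacement → the planktonic dragonfly displacement → the upstream heron overgrazing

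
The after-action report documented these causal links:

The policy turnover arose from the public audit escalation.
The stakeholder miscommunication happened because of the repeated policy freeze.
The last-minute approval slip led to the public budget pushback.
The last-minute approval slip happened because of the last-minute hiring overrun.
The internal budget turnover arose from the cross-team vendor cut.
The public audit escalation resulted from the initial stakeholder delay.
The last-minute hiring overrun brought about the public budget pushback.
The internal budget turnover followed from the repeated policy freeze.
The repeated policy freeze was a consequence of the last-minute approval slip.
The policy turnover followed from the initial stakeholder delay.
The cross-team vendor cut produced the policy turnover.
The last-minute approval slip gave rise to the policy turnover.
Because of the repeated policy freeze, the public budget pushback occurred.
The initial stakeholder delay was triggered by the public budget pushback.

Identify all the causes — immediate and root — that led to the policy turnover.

the cross-team vendor cut, the initial stakeholder delay, the last-minute approval slip, the last-minute hiring overrun, the public audit escalation, the public budget pushback, the repeated policy freeze

Immediate causes of the policy turnover: the cross-team vendor cut, the last-minute approval slip, the initial stakeholder delay, the public audit escalation.
Further upstream: the last-minute hiring overrun, the repeated policy freeze, the public budget pushback.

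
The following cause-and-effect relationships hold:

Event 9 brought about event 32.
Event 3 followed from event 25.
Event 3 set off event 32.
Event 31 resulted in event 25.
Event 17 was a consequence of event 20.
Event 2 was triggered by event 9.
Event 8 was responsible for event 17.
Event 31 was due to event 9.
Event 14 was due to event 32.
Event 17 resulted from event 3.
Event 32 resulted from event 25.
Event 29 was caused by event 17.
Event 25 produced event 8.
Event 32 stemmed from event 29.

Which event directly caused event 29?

event 17

Upstream contributors include event 9, event 31, event 25, event 8, event 3, event 20, but only event 17 feeds directly into event 29.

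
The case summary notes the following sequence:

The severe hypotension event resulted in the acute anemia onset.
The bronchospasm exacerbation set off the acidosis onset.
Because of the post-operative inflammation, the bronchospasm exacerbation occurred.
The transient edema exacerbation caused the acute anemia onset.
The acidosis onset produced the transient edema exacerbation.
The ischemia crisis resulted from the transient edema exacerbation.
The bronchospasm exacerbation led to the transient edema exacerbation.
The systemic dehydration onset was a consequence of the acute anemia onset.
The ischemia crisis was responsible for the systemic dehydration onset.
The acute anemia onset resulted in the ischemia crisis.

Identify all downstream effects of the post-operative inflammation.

the acidosis onset, the acute anemia onset, the bronchospasm exacerbation, the ischemia crisis, the systemic dehydration onset, the transient edema exacerbation

Direct effects: the bronchospasm exacerbation.
2 steps out: the acidosis onset, the transient edema exacerbation.
3 steps out: the acute anemia onset, the ischemia crisis.
4 steps out: the systemic dehydration onset.
Not reachable from it: the severe hypotension event.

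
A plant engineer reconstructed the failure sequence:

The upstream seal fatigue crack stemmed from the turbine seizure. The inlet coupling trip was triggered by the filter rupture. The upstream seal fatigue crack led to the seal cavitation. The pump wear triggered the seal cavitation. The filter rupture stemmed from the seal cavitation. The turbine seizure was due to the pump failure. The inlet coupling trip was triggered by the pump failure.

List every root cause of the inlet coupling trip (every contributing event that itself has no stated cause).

the pump failure, the pump wear

Tracing upstream from the inlet coupling trip: the inlet coupling trip ← the filter rupture ← the seal cavitation ← the pump wear.
A separate upstream branch: the inlet coupling trip ← the pump failure.
Each of those chain origins has no stated cause.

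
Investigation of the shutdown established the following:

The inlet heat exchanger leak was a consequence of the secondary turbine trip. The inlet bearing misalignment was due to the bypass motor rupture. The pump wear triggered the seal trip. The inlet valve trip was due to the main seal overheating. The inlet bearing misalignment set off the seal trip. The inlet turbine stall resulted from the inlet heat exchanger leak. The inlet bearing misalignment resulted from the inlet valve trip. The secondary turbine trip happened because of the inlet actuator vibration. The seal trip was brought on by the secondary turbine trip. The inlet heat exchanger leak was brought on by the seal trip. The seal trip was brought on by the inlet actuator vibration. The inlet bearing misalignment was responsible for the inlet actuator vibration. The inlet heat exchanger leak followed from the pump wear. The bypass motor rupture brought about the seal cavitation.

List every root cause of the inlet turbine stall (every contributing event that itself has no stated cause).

the bypass motor rupture, the main seal overheating, the pump wear

Tracing upstream from the inlet turbine stall: the inlet turbine stall ← the inlet heat exchanger leak ← the seal trip ← the inlet bearing misalignment ← the bypass motor rupture.
A separate upstream branch: the inlet turbine stall ← the inlet heat exchanger leak ← the seal trip ← the inlet bearing misalignment ← the inlet valve trip ← the main seal overheating.
A separate upstream branch: the inlet turbine stall ← the inlet heat exchanger leak ← the pump wear.
Each of those chain origins has no stated cause.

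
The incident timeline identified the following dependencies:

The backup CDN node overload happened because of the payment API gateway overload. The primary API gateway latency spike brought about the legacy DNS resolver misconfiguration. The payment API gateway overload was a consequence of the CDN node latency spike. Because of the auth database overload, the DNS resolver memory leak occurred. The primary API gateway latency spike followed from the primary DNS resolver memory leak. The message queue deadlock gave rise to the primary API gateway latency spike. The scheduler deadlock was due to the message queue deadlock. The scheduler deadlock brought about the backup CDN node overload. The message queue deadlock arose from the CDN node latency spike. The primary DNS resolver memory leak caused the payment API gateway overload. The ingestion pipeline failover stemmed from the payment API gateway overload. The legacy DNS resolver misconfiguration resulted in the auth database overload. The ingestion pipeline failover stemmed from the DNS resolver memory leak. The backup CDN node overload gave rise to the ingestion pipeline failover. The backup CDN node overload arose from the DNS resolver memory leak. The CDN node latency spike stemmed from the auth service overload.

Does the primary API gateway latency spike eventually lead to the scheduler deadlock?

The primary API gateway latency spike leads to the legacy DNS resolver misconfiguration, the auth database overload, the DNS resolver memory leak, the backup CDN node overload, the ingestion pipeline failover; the scheduler deadlock is not among them.

No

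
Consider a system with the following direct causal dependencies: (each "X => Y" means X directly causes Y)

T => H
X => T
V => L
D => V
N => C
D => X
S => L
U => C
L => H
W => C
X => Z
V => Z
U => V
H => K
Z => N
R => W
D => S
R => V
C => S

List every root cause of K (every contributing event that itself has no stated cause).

Tracing upstream from K: K ← H ← L ← V ← D.
A separate upstream branch: K ← H ← L ← V ← R.
A separate upstream branch: K ← H ← L ← V ← U.
Each of those chain origins has no stated cause.

D, R, U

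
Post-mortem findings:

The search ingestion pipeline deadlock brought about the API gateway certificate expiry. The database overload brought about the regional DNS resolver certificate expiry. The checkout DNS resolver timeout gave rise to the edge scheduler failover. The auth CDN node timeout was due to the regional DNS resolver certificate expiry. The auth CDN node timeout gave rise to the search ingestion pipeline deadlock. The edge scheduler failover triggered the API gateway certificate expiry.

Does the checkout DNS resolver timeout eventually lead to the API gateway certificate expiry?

There is a causal chain: the checkout DNS resolver timeout → the edge scheduler failover → the API gateway certificate expiry.

Yes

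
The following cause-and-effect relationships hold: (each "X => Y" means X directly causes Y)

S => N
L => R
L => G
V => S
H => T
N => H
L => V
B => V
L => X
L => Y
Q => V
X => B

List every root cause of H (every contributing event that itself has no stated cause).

Tracing upstream from H: H ← N ← S ← V ← L.
A separate upstream branch: H ← N ← S ← V ← Q.
Each of those chain origins has no stated cause.

L, Q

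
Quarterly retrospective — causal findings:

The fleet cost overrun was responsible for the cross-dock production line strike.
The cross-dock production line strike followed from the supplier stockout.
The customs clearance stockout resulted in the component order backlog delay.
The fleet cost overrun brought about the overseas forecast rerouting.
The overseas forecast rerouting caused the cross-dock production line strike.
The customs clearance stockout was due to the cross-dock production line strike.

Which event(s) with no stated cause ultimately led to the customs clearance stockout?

the fleet cost overrun, the supplier stockout

Tracing upstream from the customs clearance stockout: the customs clearance stockout ← the cross-dock production line strike ← the fleet cost overrun.
A separate upstream branch: the customs clearance stockout ← the cross-dock production line strike ← the supplier stockout.
Each of those chain origins has no stated cause.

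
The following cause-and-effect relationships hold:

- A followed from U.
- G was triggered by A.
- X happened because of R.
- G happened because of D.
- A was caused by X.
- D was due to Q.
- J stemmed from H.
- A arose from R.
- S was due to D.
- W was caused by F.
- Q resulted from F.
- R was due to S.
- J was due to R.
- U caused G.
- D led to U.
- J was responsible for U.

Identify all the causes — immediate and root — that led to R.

D, F, Q, S

Immediate cause of R: S.
Further upstream: F, Q, D.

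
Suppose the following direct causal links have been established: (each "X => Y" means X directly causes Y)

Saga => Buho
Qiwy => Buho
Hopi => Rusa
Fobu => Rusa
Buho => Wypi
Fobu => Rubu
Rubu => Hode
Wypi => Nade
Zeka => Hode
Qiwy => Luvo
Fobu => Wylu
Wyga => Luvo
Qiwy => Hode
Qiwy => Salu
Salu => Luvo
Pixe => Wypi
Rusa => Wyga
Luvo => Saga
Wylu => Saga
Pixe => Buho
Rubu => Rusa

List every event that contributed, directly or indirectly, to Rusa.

Immediate causes of Rusa: Hopi, Fobu, Rubu.

Fobu, Hopi, Rubu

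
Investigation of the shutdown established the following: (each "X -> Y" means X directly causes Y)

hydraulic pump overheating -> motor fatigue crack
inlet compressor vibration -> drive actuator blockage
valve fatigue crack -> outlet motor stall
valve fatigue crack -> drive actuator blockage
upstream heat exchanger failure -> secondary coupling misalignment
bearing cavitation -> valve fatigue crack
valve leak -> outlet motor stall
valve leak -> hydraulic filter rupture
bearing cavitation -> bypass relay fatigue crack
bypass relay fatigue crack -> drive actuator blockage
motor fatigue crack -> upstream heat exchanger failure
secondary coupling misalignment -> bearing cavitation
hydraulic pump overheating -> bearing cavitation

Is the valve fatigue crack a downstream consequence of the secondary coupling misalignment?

There is a causal chain: the secondary coupling misalignment → the bearing cavitation → the valve fatigue crack.

Yes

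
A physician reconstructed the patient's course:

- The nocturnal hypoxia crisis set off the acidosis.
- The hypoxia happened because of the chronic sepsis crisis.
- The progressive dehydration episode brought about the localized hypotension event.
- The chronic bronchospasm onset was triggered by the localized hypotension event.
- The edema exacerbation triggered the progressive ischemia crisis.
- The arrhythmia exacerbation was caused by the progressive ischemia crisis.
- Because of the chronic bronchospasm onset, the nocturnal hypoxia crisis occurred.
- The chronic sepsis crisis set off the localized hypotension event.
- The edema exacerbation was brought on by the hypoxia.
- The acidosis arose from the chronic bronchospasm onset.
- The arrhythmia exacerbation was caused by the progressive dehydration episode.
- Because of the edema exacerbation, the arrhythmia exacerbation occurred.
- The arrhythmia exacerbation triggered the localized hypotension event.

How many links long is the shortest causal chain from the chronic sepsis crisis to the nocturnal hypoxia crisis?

Shortest chain: the chronic sepsis crisis → the localized hypotension event → the chronic bronchospasm onset → the nocturnal hypoxia crisis.

3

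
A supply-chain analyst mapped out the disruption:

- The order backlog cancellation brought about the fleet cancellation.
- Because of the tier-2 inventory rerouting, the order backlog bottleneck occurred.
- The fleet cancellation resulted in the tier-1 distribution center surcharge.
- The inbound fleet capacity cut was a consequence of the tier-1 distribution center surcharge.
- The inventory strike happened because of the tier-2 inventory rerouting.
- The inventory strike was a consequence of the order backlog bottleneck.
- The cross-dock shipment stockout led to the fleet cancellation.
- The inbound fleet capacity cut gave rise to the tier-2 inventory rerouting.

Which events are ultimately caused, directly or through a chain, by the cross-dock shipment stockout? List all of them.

the fleet cancellation, the inbound fleet capacity cut, the inventory strike, the order backlog bottleneck, the tier-1 distribution center surcharge, the tier-2 inventory rerouting

Direct effects: the fleet cancellation.
2 steps out: the tier-1 distribution center surcharge.
3 steps out: the inbound fleet capacity cut.
4 steps out: the tier-2 inventory rerouting.
5 steps out: the order backlog bottleneck, the inventory strike.
Not reachable from it: the order backlog cancellation.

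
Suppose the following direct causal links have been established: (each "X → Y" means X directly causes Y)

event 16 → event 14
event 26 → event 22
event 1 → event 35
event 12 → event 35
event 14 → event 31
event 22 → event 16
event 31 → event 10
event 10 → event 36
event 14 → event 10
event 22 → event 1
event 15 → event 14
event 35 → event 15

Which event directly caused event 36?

Upstream contributors include event 26, event 22, event 1, event 16, event 35, event 15, event 14, event 31, event 12, but only event 10 feeds directly into event 36.

event 10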